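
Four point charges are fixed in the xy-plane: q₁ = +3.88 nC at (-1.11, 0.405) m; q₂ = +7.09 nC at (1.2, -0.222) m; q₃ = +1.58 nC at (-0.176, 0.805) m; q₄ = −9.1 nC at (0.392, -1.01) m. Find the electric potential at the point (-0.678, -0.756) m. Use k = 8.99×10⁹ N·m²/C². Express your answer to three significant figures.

-4.92 V

The total potential is the scalar sum of each charge's contribution, V = Σ kqᵢ/rᵢ.
Distances from the field point to each charge: r₁ = 1.24 m, r₂ = 1.95 m, r₃ = 1.64 m, r₄ = 1.10 m.
V = k[(3.88×10⁻⁹)/(1.24) + (7.09×10⁻⁹)/(1.95) + (1.58×10⁻⁹)/(1.64) + (-9.10×10⁻⁹)/(1.10)] = -4.92 V.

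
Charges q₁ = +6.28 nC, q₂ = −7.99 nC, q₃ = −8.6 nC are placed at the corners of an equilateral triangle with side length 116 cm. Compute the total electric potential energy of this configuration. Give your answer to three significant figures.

The work to assemble the configuration equals its total potential energy, U = Σ kqᵢqⱼ/rᵢⱼ over all pairs.
All three pair separations equal the side length, 1.16 m.
U = (-3.89×10⁻⁷) + (-4.19×10⁻⁷) + (5.33×10⁻⁷) = -2.75×10⁻⁷ J.

-2.75×10⁻⁷ J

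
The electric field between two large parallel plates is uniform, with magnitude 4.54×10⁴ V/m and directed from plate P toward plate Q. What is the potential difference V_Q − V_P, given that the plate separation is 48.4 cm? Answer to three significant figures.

In a uniform field, potential decreases in the direction of E: ΔV = −E·d for a displacement d parallel to E.
Going from P to Q is a displacement of 48.4 cm along the field, so V_Q − V_P = −Ed = -2.20×10⁴ V.

-2.20×10⁴ V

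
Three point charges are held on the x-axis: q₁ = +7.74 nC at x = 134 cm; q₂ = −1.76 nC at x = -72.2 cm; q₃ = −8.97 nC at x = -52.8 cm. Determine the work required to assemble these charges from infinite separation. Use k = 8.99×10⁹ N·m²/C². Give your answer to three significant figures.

3.38×10⁻⁷ J

The work to assemble the configuration equals its total potential energy, U = Σ kqᵢqⱼ/rᵢⱼ over all pairs.
Pair separations: r₁₂ = 2.06 m, r₁₃ = 1.87 m, r₂₃ = 0.194 m.
U = (-5.94×10⁻⁸) + (-3.34×10⁻⁷) + (7.32×10⁻⁷) = 3.38×10⁻⁷ J.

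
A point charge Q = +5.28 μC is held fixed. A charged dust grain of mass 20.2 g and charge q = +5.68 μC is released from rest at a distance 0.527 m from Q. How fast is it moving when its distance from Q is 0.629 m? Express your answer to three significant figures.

2.87 m/s

Only the electrostatic force acts, so mechanical energy is conserved: ½mv² = U₁ − U₂ = kQq(1/r₁ − 1/r₂).
U₁ − U₂ = (8.99×10⁹ N·m²/C²)(5.28×10⁻⁶ C)(5.68×10⁻⁶ C)(1/0.527 − 1/0.629) = 0.0830 J.
v = √(2·0.0830/0.0202) = 2.87 m/s.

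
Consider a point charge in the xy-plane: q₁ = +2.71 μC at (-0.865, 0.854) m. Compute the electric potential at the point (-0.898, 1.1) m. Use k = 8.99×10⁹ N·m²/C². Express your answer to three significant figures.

9.82×10⁴ V

Electric potential is a scalar, so the contributions from each charge add algebraically: V = Σ kqᵢ/rᵢ.
Distances from the field point to each charge: r₁ = 0.248 m.
V = k[(2.71×10⁻⁶)/(0.248)] = 9.82×10⁴ V.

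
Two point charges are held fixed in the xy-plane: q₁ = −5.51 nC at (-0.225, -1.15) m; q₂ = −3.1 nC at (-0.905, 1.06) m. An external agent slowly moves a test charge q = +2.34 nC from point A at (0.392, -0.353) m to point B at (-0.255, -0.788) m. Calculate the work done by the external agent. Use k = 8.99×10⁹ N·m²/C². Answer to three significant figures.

-2.03×10⁻⁷ J

For quasistatic motion the external work equals the change in potential energy: W_ext = qΔV = q(V_B − V_A).
At A: distances to the source charges are 1.01 m, 1.92 m; V_A = Σ kqᵢ/rᵢ = -63.7 V.
At B: distances to the source charges are 0.363 m, 1.96 m; V_B = Σ kqᵢ/rᵢ = -151 V.
ΔV = V_B − V_A = -86.9 V.
W_ext = qΔV = (2.34×10⁻⁹ C)(-86.9 V) = -2.03×10⁻⁷ J.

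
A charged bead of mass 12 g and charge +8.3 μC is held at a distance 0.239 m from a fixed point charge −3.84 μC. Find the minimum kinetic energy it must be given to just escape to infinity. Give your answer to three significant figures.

To just escape, total mechanical energy must reach zero at infinity: ½mv²_min + U = 0, so ½mv²_min = −U = |kQq|/r.
|U| = |kQq|/r = (8.99×10⁹ N·m²/C²)(3.84×10⁻⁶)(8.30×10⁻⁶)/(0.239) = 1.20 J.

1.20 J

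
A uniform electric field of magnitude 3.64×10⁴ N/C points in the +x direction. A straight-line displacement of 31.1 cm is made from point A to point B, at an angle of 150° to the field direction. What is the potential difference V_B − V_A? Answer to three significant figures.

9800 V

Only the component of displacement along E changes the potential: ΔV = −E·d·cosθ.
ΔV = −(3.64×10⁴ V/m)(0.311 m)cos150° = 9800 V.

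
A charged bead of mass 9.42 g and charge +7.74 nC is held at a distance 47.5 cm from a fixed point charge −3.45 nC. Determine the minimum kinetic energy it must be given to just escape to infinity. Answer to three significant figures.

5.05×10⁻⁷ J

To just escape, total mechanical energy must reach zero at infinity: ½mv²_min + U = 0, so ½mv²_min = −U = |kQq|/r.
|U| = |kQq|/r = (8.99×10⁹ N·m²/C²)(3.45×10⁻⁹)(7.74×10⁻⁹)/(0.475) = 5.05×10⁻⁷ J.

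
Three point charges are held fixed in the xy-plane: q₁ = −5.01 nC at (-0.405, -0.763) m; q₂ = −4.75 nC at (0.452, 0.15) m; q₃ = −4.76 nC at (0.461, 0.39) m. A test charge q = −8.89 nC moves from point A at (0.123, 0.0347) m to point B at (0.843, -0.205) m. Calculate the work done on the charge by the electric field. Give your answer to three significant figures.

7.34×10⁻⁷ J

The work done by the electric force is W_field = −ΔU = −q(V_B − V_A) = q(V_A − V_B).
At A: distances to the source charges are 0.957 m, 0.349 m, 0.490 m; V_A = Σ kqᵢ/rᵢ = -257 V.
At B: distances to the source charges are 1.37 m, 0.528 m, 0.707 m; V_B = Σ kqᵢ/rᵢ = -174 V.
ΔV = V_B − V_A = 82.5 V.
W_field = −qΔV = −(-8.89×10⁻⁹ C)(82.5 V) = 7.34×10⁻⁷ J.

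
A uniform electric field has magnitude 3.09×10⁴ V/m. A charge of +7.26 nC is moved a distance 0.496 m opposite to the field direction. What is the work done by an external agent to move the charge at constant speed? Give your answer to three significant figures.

1.11×10⁻⁴ J

The potential change for a displacement 0.496 m opposite to the field direction is ΔV = +Ed = 1.53×10⁴ V.
W_ext = qΔV = 1.11×10⁻⁴ J.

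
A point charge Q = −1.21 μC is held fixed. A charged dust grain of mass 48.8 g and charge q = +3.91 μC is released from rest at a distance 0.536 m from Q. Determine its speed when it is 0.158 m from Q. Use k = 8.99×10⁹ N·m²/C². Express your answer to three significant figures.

Only the electrostatic force acts, so mechanical energy is conserved: ½mv² = U₁ − U₂ = kQq(1/r₁ − 1/r₂).
U₁ − U₂ = (8.99×10⁹ N·m²/C²)(-1.21×10⁻⁶ C)(3.91×10⁻⁶ C)(1/0.536 − 1/0.158) = 0.190 J.
v = √(2·0.190/0.0488) = 2.79 m/s.

2.79 m/s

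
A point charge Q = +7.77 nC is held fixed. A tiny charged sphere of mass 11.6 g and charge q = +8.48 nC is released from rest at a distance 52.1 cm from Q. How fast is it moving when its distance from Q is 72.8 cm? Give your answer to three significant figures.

7.47×10⁻³ m/s

Only the electrostatic force acts, so mechanical energy is conserved: ½mv² = U₁ − U₂ = kQq(1/r₁ − 1/r₂).
U₁ − U₂ = (8.99×10⁹ N·m²/C²)(7.77×10⁻⁹ C)(8.48×10⁻⁹ C)(1/0.521 − 1/0.728) = 3.23×10⁻⁷ J.
v = √(2·3.23×10⁻⁷/0.0116) = 7.47×10⁻³ m/s.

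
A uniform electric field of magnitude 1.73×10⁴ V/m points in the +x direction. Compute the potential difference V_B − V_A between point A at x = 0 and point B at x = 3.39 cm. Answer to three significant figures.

-586 V

In a uniform field, potential decreases in the direction of E: V_B − V_A = −E·Δx.
V_B − V_A = −(1.73×10⁴ V/m)(0.0339 m) = -586 V.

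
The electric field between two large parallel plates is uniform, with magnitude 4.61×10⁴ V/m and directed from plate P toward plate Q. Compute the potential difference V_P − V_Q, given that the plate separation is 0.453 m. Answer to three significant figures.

In a uniform field, potential decreases in the direction of E: ΔV = −E·d for a displacement d parallel to E.
Going from Q to P is a displacement of 0.453 m opposite to the field, so V_P − V_Q = +Ed = 2.09×10⁴ V.

2.09×10⁴ V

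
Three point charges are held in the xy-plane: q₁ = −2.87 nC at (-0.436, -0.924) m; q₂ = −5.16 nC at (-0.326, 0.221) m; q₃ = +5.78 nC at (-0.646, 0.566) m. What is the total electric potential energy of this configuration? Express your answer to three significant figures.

-5.53×10⁻⁷ J

The work to assemble the configuration equals its total potential energy, U = Σ kqᵢqⱼ/rᵢⱼ over all pairs.
Pair separations: r₁₂ = 1.15 m, r₁₃ = 1.50 m, r₂₃ = 0.471 m.
U = (1.16×10⁻⁷) + (-9.91×10⁻⁸) + (-5.70×10⁻⁷) = -5.53×10⁻⁷ J.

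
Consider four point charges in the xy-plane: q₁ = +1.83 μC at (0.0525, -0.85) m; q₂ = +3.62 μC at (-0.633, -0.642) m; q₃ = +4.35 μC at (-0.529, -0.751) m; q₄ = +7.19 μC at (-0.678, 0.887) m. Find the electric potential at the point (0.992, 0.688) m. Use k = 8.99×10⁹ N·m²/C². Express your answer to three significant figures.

8.17×10⁴ V

The total potential is the scalar sum of each charge's contribution, V = Σ kqᵢ/rᵢ.
Distances from the field point to each charge: r₁ = 1.80 m, r₂ = 2.10 m, r₃ = 2.09 m, r₄ = 1.68 m.
V = k[(1.83×10⁻⁶)/(1.80) + (3.62×10⁻⁶)/(2.10) + (4.35×10⁻⁶)/(2.09) + (7.19×10⁻⁶)/(1.68)] = 8.17×10⁴ V.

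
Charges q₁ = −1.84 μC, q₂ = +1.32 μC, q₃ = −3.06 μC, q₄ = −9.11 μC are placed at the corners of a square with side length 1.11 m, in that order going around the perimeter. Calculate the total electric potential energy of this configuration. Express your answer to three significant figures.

The assembly work is the sum of pairwise potential energies, U = Σ_{i<j} kqᵢqⱼ/rᵢⱼ.
The four side pairs have separation 1.11 m and the two diagonal pairs 1.57 m.
Summing all 6 pair terms gives U = 0.273 J.

0.273 J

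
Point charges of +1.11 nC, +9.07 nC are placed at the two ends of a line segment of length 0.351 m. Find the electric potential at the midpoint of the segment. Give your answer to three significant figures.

The total potential is the scalar sum of each charge's contribution, V = Σ kqᵢ/rᵢ.
Each charge is 0.175 m from the midpoint.
V = k[(1.11×10⁻⁹)/(0.175) + (9.07×10⁻⁹)/(0.175)] = 521 V.

521 V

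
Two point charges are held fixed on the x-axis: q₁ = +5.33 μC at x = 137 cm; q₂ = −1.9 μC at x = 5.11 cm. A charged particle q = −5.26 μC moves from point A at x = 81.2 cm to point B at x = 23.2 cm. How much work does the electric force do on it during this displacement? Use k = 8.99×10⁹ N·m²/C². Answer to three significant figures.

-0.609 J

The work done by the electric force is W_field = −ΔU = −q(V_B − V_A) = q(V_A − V_B).
At A: distances to the source charges are 0.558 m, 0.761 m; V_A = Σ kqᵢ/rᵢ = 6.34×10⁴ V.
At B: distances to the source charges are 1.14 m, 0.181 m; V_B = Σ kqᵢ/rᵢ = -5.23×10⁴ V.
ΔV = V_B − V_A = -1.16×10⁵ V.
W_field = −qΔV = −(-5.26×10⁻⁶ C)(-1.16×10⁵ V) = -0.609 J.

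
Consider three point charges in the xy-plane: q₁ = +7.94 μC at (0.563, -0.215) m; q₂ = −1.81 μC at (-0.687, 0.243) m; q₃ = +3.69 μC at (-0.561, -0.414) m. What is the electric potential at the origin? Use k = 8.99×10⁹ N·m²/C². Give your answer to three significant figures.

1.44×10⁵ V

The total potential is the scalar sum of each charge's contribution, V = Σ kqᵢ/rᵢ.
Distances from the field point to each charge: r₁ = 0.603 m, r₂ = 0.729 m, r₃ = 0.697 m.
V = k[(7.94×10⁻⁶)/(0.603) + (-1.81×10⁻⁶)/(0.729) + (3.69×10⁻⁶)/(0.697)] = 1.44×10⁵ V.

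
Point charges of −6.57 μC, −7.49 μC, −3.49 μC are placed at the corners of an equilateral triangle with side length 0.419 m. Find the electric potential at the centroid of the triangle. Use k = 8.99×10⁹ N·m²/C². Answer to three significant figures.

-6.52×10⁵ V

Electric potential is a scalar, so the contributions from each charge add algebraically: V = Σ kqᵢ/rᵢ.
The distance from each vertex to the centroid is a/√3 = 0.242 m.
V = k[(-6.57×10⁻⁶)/(0.242) + (-7.49×10⁻⁶)/(0.242) + (-3.49×10⁻⁶)/(0.242)] = -6.52×10⁵ V.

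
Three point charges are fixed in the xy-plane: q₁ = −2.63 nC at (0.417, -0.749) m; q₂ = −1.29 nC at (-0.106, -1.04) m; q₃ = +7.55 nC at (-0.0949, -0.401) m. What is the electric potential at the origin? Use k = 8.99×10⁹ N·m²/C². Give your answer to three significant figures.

Electric potential is a scalar, so the contributions from each charge add algebraically: V = Σ kqᵢ/rᵢ.
Distances from the field point to each charge: r₁ = 0.857 m, r₂ = 1.05 m, r₃ = 0.412 m.
V = k[(-2.63×10⁻⁹)/(0.857) + (-1.29×10⁻⁹)/(1.05) + (7.55×10⁻⁹)/(0.412)] = 126 V.

126 V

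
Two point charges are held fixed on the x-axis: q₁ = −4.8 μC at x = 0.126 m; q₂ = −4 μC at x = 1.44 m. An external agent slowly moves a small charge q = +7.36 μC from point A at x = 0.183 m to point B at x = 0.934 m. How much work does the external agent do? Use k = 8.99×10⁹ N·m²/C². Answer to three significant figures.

For quasistatic motion the external work equals the change in potential energy: W_ext = qΔV = q(V_B − V_A).
At A: distances to the source charges are 0.0570 m, 1.26 m; V_A = Σ kqᵢ/rᵢ = -7.86×10⁵ V.
At B: distances to the source charges are 0.808 m, 0.506 m; V_B = Σ kqᵢ/rᵢ = -1.24×10⁵ V.
ΔV = V_B − V_A = 6.61×10⁵ V.
W_ext = qΔV = (7.36×10⁻⁶ C)(6.61×10⁵ V) = 4.87 J.

4.87 J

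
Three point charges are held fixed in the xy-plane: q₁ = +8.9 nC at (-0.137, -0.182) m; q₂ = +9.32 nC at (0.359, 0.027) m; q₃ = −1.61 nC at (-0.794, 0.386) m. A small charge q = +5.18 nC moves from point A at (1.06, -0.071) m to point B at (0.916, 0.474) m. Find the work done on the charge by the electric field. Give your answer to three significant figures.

2.07×10⁻⁸ J

The work done by the electric force is W_field = −ΔU = −q(V_B − V_A) = q(V_A − V_B).
At A: distances to the source charges are 1.20 m, 0.708 m, 1.91 m; V_A = Σ kqᵢ/rᵢ = 177 V.
At B: distances to the source charges are 1.24 m, 0.714 m, 1.71 m; V_B = Σ kqᵢ/rᵢ = 173 V.
ΔV = V_B − V_A = -3.99 V.
W_field = −qΔV = −(5.18×10⁻⁹ C)(-3.99 V) = 2.07×10⁻⁸ J.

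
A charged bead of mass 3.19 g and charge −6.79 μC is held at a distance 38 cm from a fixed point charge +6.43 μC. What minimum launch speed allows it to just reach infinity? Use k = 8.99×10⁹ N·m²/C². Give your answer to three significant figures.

To just escape, total mechanical energy must reach zero at infinity: ½mv²_min + U = 0, so ½mv²_min = −U = |kQq|/r.
|U| = |kQq|/r = (8.99×10⁹ N·m²/C²)(6.43×10⁻⁶)(6.79×10⁻⁶)/(0.380) = 1.03 J.
v_min = √(2|U|/m) = √(2·1.03/3.19×10⁻³) = 25.4 m/s.

25.4 m/s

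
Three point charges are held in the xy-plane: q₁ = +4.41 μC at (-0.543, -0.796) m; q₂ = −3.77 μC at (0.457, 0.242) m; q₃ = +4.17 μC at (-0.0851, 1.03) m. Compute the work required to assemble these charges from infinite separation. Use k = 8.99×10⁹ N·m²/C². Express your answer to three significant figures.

The work to assemble the configuration equals its total potential energy, U = Σ kqᵢqⱼ/rᵢⱼ over all pairs.
Pair separations: r₁₂ = 1.44 m, r₁₃ = 1.88 m, r₂₃ = 0.956 m.
U = (-0.104) + (0.0878) + (-0.148) = -0.164 J.

-0.164 J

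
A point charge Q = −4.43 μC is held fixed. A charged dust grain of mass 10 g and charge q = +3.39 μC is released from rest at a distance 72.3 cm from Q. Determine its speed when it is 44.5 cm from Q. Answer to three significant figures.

Only the electrostatic force acts, so mechanical energy is conserved: ½mv² = U₁ − U₂ = kQq(1/r₁ − 1/r₂).
U₁ − U₂ = (8.99×10⁹ N·m²/C²)(-4.43×10⁻⁶ C)(3.39×10⁻⁶ C)(1/0.723 − 1/0.445) = 0.117 J.
v = √(2·0.117/0.0100) = 4.83 m/s.

4.83 m/s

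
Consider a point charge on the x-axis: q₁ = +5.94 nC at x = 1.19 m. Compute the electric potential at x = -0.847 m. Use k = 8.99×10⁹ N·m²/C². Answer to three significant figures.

26.2 V

Electric potential is a scalar, so the contributions from each charge add algebraically: V = Σ kqᵢ/rᵢ.
V = k[(5.94×10⁻⁹)/(2.04)] = 26.2 V.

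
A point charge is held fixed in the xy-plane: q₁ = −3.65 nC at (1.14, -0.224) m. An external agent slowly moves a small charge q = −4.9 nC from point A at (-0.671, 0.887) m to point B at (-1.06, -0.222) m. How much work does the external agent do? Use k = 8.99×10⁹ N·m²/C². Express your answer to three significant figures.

For quasistatic motion the external work equals the change in potential energy: W_ext = qΔV = q(V_B − V_A).
At A: distance to the source charge is 2.12 m; V_A = kq₁/r = -15.4 V.
At B: distance to the source charge is 2.20 m; V_B = kq₁/r = -14.9 V.
ΔV = V_B − V_A = 0.529 V.
W_ext = qΔV = (-4.90×10⁻⁹ C)(0.529 V) = -2.59×10⁻⁹ J.

-2.59×10⁻⁹ J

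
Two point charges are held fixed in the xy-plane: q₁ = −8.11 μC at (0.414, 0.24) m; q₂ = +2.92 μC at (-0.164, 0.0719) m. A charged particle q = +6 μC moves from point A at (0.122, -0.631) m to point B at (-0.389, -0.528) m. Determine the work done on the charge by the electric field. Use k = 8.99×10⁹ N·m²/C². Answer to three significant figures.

The work done by the electric force is W_field = −ΔU = −q(V_B − V_A) = q(V_A − V_B).
At A: distances to the source charges are 0.919 m, 0.759 m; V_A = Σ kqᵢ/rᵢ = -4.48×10⁴ V.
At B: distances to the source charges are 1.11 m, 0.641 m; V_B = Σ kqᵢ/rᵢ = -2.46×10⁴ V.
ΔV = V_B − V_A = 2.01×10⁴ V.
W_field = −qΔV = −(6.00×10⁻⁶ C)(2.01×10⁴ V) = -0.121 J.

-0.121 J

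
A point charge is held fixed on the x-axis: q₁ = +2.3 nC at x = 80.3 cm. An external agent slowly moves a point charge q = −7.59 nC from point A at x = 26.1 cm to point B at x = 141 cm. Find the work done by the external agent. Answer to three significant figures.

3.10×10⁻⁸ J

For quasistatic motion the external work equals the change in potential energy: W_ext = qΔV = q(V_B − V_A).
At A: distance to the source charge is 0.542 m; V_A = kq₁/r = 38.1 V.
At B: distance to the source charge is 0.607 m; V_B = kq₁/r = 34.1 V.
ΔV = V_B − V_A = -4.09 V.
W_ext = qΔV = (-7.59×10⁻⁹ C)(-4.09 V) = 3.10×10⁻⁸ J.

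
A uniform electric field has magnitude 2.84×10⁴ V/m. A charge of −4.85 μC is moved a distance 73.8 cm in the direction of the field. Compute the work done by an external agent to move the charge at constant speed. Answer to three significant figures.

0.102 J

The potential change for a displacement 73.8 cm in the direction of the field is ΔV = −Ed = -2.10×10⁴ V.
W_ext = qΔV = 0.102 J.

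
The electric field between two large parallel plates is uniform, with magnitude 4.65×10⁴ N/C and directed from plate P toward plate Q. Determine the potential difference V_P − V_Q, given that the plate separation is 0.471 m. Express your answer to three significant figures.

2.19×10⁴ V

In a uniform field, potential decreases in the direction of E: ΔV = −E·d for a displacement d parallel to E.
Going from Q to P is a displacement of 0.471 m opposite to the field, so V_P − V_Q = +Ed = 2.19×10⁴ V.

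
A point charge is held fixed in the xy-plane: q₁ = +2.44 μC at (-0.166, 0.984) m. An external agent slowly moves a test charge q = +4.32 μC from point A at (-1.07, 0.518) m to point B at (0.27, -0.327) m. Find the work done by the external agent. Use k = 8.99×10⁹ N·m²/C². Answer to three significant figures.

-0.0246 J

For quasistatic motion the external work equals the change in potential energy: W_ext = qΔV = q(V_B − V_A).
At A: distance to the source charge is 1.02 m; V_A = kq₁/r = 2.16×10⁴ V.
At B: distance to the source charge is 1.38 m; V_B = kq₁/r = 1.59×10⁴ V.
ΔV = V_B − V_A = -5690 V.
W_ext = qΔV = (4.32×10⁻⁶ C)(-5690 V) = -0.0246 J.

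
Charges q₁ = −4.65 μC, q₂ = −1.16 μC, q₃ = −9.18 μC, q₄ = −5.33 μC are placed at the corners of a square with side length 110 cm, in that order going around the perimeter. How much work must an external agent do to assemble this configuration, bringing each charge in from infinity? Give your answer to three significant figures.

1.02 J

The work to assemble the configuration equals its total potential energy, U = Σ kqᵢqⱼ/rᵢⱼ over all pairs.
The four side pairs have separation 1.10 m and the two diagonal pairs 1.56 m.
Summing all 6 pair terms gives U = 1.02 J.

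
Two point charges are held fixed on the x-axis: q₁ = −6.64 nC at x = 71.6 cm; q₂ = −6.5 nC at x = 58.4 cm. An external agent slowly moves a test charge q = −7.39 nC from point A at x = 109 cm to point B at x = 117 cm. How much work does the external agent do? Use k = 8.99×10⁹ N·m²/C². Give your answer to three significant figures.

-3.24×10⁻⁷ J

For quasistatic motion the external work equals the change in potential energy: W_ext = qΔV = q(V_B − V_A).
At A: distances to the source charges are 0.374 m, 0.506 m; V_A = Σ kqᵢ/rᵢ = -275 V.
At B: distances to the source charges are 0.454 m, 0.586 m; V_B = Σ kqᵢ/rᵢ = -231 V.
ΔV = V_B − V_A = 43.9 V.
W_ext = qΔV = (-7.39×10⁻⁹ C)(43.9 V) = -3.24×10⁻⁷ J.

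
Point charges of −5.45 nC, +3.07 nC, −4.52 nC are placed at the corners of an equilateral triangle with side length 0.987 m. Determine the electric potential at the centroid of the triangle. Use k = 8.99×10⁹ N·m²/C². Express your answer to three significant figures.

The total potential is the scalar sum of each charge's contribution, V = Σ kqᵢ/rᵢ.
The distance from each vertex to the centroid is a/√3 = 0.570 m.
V = k[(-5.45×10⁻⁹)/(0.570) + (3.07×10⁻⁹)/(0.570) + (-4.52×10⁻⁹)/(0.570)] = -109 V.

-109 V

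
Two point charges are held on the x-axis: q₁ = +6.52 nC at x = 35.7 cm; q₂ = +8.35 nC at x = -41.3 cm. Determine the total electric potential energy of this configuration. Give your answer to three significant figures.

The assembly work is the sum of pairwise potential energies, U = Σ_{i<j} kqᵢqⱼ/rᵢⱼ.
Pair separations: r₁₂ = 0.770 m.
U = (6.36×10⁻⁷) = 6.36×10⁻⁷ J.

6.36×10⁻⁷ J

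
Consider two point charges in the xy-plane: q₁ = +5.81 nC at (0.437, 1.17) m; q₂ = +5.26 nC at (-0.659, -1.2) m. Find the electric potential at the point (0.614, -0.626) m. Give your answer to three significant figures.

62.8 V

The total potential is the scalar sum of each charge's contribution, V = Σ kqᵢ/rᵢ.
Distances from the field point to each charge: r₁ = 1.80 m, r₂ = 1.40 m.
V = k[(5.81×10⁻⁹)/(1.80) + (5.26×10⁻⁹)/(1.40)] = 62.8 V.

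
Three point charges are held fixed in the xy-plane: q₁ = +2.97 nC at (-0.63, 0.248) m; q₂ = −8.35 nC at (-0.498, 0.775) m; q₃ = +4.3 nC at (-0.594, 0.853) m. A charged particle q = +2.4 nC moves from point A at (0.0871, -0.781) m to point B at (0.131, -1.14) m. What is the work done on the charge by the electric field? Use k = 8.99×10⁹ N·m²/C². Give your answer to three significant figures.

2.76×10⁻¹⁰ J

The work done by the electric force is W_field = −ΔU = −q(V_B − V_A) = q(V_A − V_B).
At A: distances to the source charges are 1.25 m, 1.66 m, 1.77 m; V_A = Σ kqᵢ/rᵢ = -2.03 V.
At B: distances to the source charges are 1.58 m, 2.02 m, 2.12 m; V_B = Σ kqᵢ/rᵢ = -2.15 V.
ΔV = V_B − V_A = -0.115 V.
W_field = −qΔV = −(2.40×10⁻⁹ C)(-0.115 V) = 2.76×10⁻¹⁰ J.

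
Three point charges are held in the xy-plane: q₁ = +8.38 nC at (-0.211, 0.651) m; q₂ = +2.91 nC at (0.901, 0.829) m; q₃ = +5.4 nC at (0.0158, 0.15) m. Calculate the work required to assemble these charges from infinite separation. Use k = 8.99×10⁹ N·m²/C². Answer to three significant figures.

The work to assemble the configuration equals its total potential energy, U = Σ kqᵢqⱼ/rᵢⱼ over all pairs.
Pair separations: r₁₂ = 1.13 m, r₁₃ = 0.550 m, r₂₃ = 1.12 m.
U = (1.95×10⁻⁷) + (7.40×10⁻⁷) + (1.27×10⁻⁷) = 1.06×10⁻⁶ J.

1.06×10⁻⁶ J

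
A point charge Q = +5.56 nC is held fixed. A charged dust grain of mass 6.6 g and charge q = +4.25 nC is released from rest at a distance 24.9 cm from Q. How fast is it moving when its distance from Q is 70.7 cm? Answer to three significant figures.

Only the electrostatic force acts, so mechanical energy is conserved: ½mv² = U₁ − U₂ = kQq(1/r₁ − 1/r₂).
U₁ − U₂ = (8.99×10⁹ N·m²/C²)(5.56×10⁻⁹ C)(4.25×10⁻⁹ C)(1/0.249 − 1/0.707) = 5.53×10⁻⁷ J.
v = √(2·5.53×10⁻⁷/6.60×10⁻³) = 0.0129 m/s.

0.0129 m/s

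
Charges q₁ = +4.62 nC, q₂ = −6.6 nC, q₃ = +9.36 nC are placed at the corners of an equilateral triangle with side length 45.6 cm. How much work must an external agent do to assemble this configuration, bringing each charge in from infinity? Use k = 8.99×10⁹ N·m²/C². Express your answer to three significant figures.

The work to assemble the configuration equals its total potential energy, U = Σ kqᵢqⱼ/rᵢⱼ over all pairs.
All three pair separations equal the side length, 0.456 m.
U = (-6.01×10⁻⁷) + (8.53×10⁻⁷) + (-1.22×10⁻⁶) = -9.67×10⁻⁷ J.

-9.67×10⁻⁷ J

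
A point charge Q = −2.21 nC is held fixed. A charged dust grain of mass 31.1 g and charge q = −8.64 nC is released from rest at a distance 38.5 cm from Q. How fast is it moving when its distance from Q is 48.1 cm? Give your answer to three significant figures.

Only the electrostatic force acts, so mechanical energy is conserved: ½mv² = U₁ − U₂ = kQq(1/r₁ − 1/r₂).
U₁ − U₂ = (8.99×10⁹ N·m²/C²)(-2.21×10⁻⁹ C)(-8.64×10⁻⁹ C)(1/0.385 − 1/0.481) = 8.90×10⁻⁸ J.
v = √(2·8.90×10⁻⁸/0.0311) = 2.39×10⁻³ m/s.

2.39×10⁻³ m/s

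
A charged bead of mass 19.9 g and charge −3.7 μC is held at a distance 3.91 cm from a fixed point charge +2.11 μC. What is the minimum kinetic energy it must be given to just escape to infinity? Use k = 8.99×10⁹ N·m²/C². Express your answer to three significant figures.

To just escape, total mechanical energy must reach zero at infinity: ½mv²_min + U = 0, so ½mv²_min = −U = |kQq|/r.
|U| = |kQq|/r = (8.99×10⁹ N·m²/C²)(2.11×10⁻⁶)(3.70×10⁻⁶)/(0.0391) = 1.80 J.

1.80 J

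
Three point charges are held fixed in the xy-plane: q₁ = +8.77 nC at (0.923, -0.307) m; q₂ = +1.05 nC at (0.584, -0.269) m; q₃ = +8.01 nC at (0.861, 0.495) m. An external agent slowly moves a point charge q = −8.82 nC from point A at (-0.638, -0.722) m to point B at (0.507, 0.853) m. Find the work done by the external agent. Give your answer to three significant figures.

For quasistatic motion the external work equals the change in potential energy: W_ext = qΔV = q(V_B − V_A).
At A: distances to the source charges are 1.62 m, 1.30 m, 1.93 m; V_A = Σ kqᵢ/rᵢ = 93.3 V.
At B: distances to the source charges are 1.23 m, 1.12 m, 0.503 m; V_B = Σ kqᵢ/rᵢ = 215 V.
ΔV = V_B − V_A = 122 V.
W_ext = qΔV = (-8.82×10⁻⁹ C)(122 V) = -1.08×10⁻⁶ J.

-1.08×10⁻⁶ J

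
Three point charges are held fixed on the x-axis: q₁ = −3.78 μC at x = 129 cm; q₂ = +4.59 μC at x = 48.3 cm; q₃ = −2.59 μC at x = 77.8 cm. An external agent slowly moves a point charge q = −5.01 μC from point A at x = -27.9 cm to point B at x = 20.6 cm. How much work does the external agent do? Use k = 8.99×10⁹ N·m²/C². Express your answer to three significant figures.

For quasistatic motion the external work equals the change in potential energy: W_ext = qΔV = q(V_B − V_A).
At A: distances to the source charges are 1.57 m, 0.762 m, 1.06 m; V_A = Σ kqᵢ/rᵢ = 1.05×10⁴ V.
At B: distances to the source charges are 1.08 m, 0.277 m, 0.572 m; V_B = Σ kqᵢ/rᵢ = 7.69×10⁴ V.
ΔV = V_B − V_A = 6.64×10⁴ V.
W_ext = qΔV = (-5.01×10⁻⁶ C)(6.64×10⁴ V) = -0.333 J.

-0.333 J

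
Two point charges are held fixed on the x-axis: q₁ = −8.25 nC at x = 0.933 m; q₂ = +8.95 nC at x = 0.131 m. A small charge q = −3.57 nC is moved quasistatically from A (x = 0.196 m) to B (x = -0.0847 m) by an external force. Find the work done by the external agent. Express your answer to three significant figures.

2.99×10⁻⁶ J

For quasistatic motion the external work equals the change in potential energy: W_ext = qΔV = q(V_B − V_A).
At A: distances to the source charges are 0.737 m, 0.0650 m; V_A = Σ kqᵢ/rᵢ = 1140 V.
At B: distances to the source charges are 1.02 m, 0.216 m; V_B = Σ kqᵢ/rᵢ = 300 V.
ΔV = V_B − V_A = -837 V.
W_ext = qΔV = (-3.57×10⁻⁹ C)(-837 V) = 2.99×10⁻⁶ J.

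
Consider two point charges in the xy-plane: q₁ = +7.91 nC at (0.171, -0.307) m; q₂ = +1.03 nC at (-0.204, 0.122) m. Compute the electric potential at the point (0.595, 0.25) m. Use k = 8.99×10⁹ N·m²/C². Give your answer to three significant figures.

Electric potential is a scalar, so the contributions from each charge add algebraically: V = Σ kqᵢ/rᵢ.
Distances from the field point to each charge: r₁ = 0.700 m, r₂ = 0.809 m.
V = k[(7.91×10⁻⁹)/(0.700) + (1.03×10⁻⁹)/(0.809)] = 113 V.

113 V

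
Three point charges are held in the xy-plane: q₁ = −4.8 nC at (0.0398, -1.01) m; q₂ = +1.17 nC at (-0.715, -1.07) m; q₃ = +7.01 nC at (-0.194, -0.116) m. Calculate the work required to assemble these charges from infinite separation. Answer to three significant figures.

The assembly work is the sum of pairwise potential energies, U = Σ_{i<j} kqᵢqⱼ/rᵢⱼ.
Pair separations: r₁₂ = 0.757 m, r₁₃ = 0.924 m, r₂₃ = 1.09 m.
U = (-6.67×10⁻⁸) + (-3.27×10⁻⁷) + (6.78×10⁻⁸) = -3.26×10⁻⁷ J.

-3.26×10⁻⁷ J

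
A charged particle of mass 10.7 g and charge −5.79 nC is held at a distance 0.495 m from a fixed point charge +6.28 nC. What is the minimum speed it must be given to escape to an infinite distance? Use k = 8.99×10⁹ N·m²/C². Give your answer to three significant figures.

To just escape, total mechanical energy must reach zero at infinity: ½mv²_min + U = 0, so ½mv²_min = −U = |kQq|/r.
|U| = |kQq|/r = (8.99×10⁹ N·m²/C²)(6.28×10⁻⁹)(5.79×10⁻⁹)/(0.495) = 6.60×10⁻⁷ J.
v_min = √(2|U|/m) = √(2·6.60×10⁻⁷/0.0107) = 0.0111 m/s.

0.0111 m/s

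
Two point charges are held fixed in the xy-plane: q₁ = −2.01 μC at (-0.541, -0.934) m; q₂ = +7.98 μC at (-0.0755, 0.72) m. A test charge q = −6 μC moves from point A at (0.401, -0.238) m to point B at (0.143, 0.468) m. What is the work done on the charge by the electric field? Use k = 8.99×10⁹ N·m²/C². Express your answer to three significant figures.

0.911 J

The work done by the electric force is W_field = −ΔU = −q(V_B − V_A) = q(V_A − V_B).
At A: distances to the source charges are 1.17 m, 1.07 m; V_A = Σ kqᵢ/rᵢ = 5.16×10⁴ V.
At B: distances to the source charges are 1.56 m, 0.334 m; V_B = Σ kqᵢ/rᵢ = 2.04×10⁵ V.
ΔV = V_B − V_A = 1.52×10⁵ V.
W_field = −qΔV = −(-6.00×10⁻⁶ C)(1.52×10⁵ V) = 0.911 J.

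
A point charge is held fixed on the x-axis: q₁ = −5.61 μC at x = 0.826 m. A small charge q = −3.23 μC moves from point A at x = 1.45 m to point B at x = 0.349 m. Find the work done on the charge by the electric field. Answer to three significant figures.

The work done by the electric force is W_field = −ΔU = −q(V_B − V_A) = q(V_A − V_B).
At A: distance to the source charge is 0.624 m; V_A = kq₁/r = -8.08×10⁴ V.
At B: distance to the source charge is 0.477 m; V_B = kq₁/r = -1.06×10⁵ V.
ΔV = V_B − V_A = -2.49×10⁴ V.
W_field = −qΔV = −(-3.23×10⁻⁶ C)(-2.49×10⁴ V) = -0.0805 J.

-0.0805 J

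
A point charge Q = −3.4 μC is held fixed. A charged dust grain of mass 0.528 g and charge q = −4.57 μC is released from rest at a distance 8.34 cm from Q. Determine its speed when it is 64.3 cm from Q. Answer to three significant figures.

74.3 m/s

Only the electrostatic force acts, so mechanical energy is conserved: ½mv² = U₁ − U₂ = kQq(1/r₁ − 1/r₂).
U₁ − U₂ = (8.99×10⁹ N·m²/C²)(-3.40×10⁻⁶ C)(-4.57×10⁻⁶ C)(1/0.0834 − 1/0.643) = 1.46 J.
v = √(2·1.46/5.28×10⁻⁴) = 74.3 m/s.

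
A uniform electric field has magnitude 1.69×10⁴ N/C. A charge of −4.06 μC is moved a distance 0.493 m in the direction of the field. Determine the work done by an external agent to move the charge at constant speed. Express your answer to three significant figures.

The potential change for a displacement 0.493 m in the direction of the field is ΔV = −Ed = -8330 V.
W_ext = qΔV = 0.0338 J.

0.0338 J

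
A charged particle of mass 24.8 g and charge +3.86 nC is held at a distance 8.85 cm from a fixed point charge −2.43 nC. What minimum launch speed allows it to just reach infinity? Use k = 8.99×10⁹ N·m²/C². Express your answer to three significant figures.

8.77×10⁻³ m/s

To just escape, total mechanical energy must reach zero at infinity: ½mv²_min + U = 0, so ½mv²_min = −U = |kQq|/r.
|U| = |kQq|/r = (8.99×10⁹ N·m²/C²)(2.43×10⁻⁹)(3.86×10⁻⁹)/(0.0885) = 9.53×10⁻⁷ J.
v_min = √(2|U|/m) = √(2·9.53×10⁻⁷/0.0248) = 8.77×10⁻³ m/s.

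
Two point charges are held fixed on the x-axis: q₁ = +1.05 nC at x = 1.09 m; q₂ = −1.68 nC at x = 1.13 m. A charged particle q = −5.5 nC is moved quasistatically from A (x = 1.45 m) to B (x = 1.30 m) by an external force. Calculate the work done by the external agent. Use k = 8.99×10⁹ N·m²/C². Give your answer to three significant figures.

For quasistatic motion the external work equals the change in potential energy: W_ext = qΔV = q(V_B − V_A).
At A: distances to the source charges are 0.360 m, 0.320 m; V_A = Σ kqᵢ/rᵢ = -21.0 V.
At B: distances to the source charges are 0.210 m, 0.170 m; V_B = Σ kqᵢ/rᵢ = -43.9 V.
ΔV = V_B − V_A = -22.9 V.
W_ext = qΔV = (-5.50×10⁻⁹ C)(-22.9 V) = 1.26×10⁻⁷ J.

1.26×10⁻⁷ J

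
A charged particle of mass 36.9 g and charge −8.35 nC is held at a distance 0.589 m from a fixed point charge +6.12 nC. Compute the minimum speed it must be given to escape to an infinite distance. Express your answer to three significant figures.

6.50×10⁻³ m/s

To just escape, total mechanical energy must reach zero at infinity: ½mv²_min + U = 0, so ½mv²_min = −U = |kQq|/r.
|U| = |kQq|/r = (8.99×10⁹ N·m²/C²)(6.12×10⁻⁹)(8.35×10⁻⁹)/(0.589) = 7.80×10⁻⁷ J.
v_min = √(2|U|/m) = √(2·7.80×10⁻⁷/0.0369) = 6.50×10⁻³ m/s.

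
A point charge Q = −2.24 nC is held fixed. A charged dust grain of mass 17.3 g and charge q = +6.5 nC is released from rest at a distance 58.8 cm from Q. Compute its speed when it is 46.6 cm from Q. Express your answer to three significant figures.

2.60×10⁻³ m/s

Only the electrostatic force acts, so mechanical energy is conserved: ½mv² = U₁ − U₂ = kQq(1/r₁ − 1/r₂).
U₁ − U₂ = (8.99×10⁹ N·m²/C²)(-2.24×10⁻⁹ C)(6.50×10⁻⁹ C)(1/0.588 − 1/0.466) = 5.83×10⁻⁸ J.
v = √(2·5.83×10⁻⁸/0.0173) = 2.60×10⁻³ m/s.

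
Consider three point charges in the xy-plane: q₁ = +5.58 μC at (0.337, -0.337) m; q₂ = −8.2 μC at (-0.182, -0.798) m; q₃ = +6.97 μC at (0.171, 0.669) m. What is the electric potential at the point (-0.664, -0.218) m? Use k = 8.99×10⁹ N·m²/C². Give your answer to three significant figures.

3450 V

The total potential is the scalar sum of each charge's contribution, V = Σ kqᵢ/rᵢ.
Distances from the field point to each charge: r₁ = 1.01 m, r₂ = 0.754 m, r₃ = 1.22 m.
V = k[(5.58×10⁻⁶)/(1.01) + (-8.20×10⁻⁶)/(0.754) + (6.97×10⁻⁶)/(1.22)] = 3450 V.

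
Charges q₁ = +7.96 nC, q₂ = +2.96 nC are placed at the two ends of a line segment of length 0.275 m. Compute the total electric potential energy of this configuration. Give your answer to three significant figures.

7.70×10⁻⁷ J

The work to assemble the configuration equals its total potential energy, U = Σ kqᵢqⱼ/rᵢⱼ over all pairs.
The separation is r = 0.275 m.
U = (7.70×10⁻⁷) = 7.70×10⁻⁷ J.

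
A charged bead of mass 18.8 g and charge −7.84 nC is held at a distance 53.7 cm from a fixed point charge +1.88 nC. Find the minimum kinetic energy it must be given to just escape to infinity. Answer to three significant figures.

2.47×10⁻⁷ J

To just escape, total mechanical energy must reach zero at infinity: ½mv²_min + U = 0, so ½mv²_min = −U = |kQq|/r.
|U| = |kQq|/r = (8.99×10⁹ N·m²/C²)(1.88×10⁻⁹)(7.84×10⁻⁹)/(0.537) = 2.47×10⁻⁷ J.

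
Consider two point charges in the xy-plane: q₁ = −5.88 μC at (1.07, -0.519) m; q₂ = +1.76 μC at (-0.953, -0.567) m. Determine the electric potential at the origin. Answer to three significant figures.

Electric potential is a scalar, so the contributions from each charge add algebraically: V = Σ kqᵢ/rᵢ.
Distances from the field point to each charge: r₁ = 1.19 m, r₂ = 1.11 m.
V = k[(-5.88×10⁻⁶)/(1.19) + (1.76×10⁻⁶)/(1.11)] = -3.02×10⁴ V.

-3.02×10⁴ V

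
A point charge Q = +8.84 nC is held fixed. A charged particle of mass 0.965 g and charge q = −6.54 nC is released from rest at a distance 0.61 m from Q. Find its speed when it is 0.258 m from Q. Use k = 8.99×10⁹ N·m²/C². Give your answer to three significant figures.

0.0491 m/s

Only the electrostatic force acts, so mechanical energy is conserved: ½mv² = U₁ − U₂ = kQq(1/r₁ − 1/r₂).
U₁ − U₂ = (8.99×10⁹ N·m²/C²)(8.84×10⁻⁹ C)(-6.54×10⁻⁹ C)(1/0.610 − 1/0.258) = 1.16×10⁻⁶ J.
v = √(2·1.16×10⁻⁶/9.65×10⁻⁴) = 0.0491 m/s.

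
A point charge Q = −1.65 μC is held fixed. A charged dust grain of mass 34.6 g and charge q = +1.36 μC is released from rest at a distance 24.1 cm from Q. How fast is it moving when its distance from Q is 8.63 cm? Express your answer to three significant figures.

Only the electrostatic force acts, so mechanical energy is conserved: ½mv² = U₁ − U₂ = kQq(1/r₁ − 1/r₂).
U₁ − U₂ = (8.99×10⁹ N·m²/C²)(-1.65×10⁻⁶ C)(1.36×10⁻⁶ C)(1/0.241 − 1/0.0863) = 0.150 J.
v = √(2·0.150/0.0346) = 2.95 m/s.

2.95 m/s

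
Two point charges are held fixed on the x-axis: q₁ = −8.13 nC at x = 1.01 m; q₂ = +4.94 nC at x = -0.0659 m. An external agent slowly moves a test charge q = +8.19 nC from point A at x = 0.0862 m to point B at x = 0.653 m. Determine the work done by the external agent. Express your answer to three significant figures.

For quasistatic motion the external work equals the change in potential energy: W_ext = qΔV = q(V_B − V_A).
At A: distances to the source charges are 0.924 m, 0.152 m; V_A = Σ kqᵢ/rᵢ = 213 V.
At B: distances to the source charges are 0.357 m, 0.719 m; V_B = Σ kqᵢ/rᵢ = -143 V.
ΔV = V_B − V_A = -356 V.
W_ext = qΔV = (8.19×10⁻⁹ C)(-356 V) = -2.91×10⁻⁶ J.

-2.91×10⁻⁶ J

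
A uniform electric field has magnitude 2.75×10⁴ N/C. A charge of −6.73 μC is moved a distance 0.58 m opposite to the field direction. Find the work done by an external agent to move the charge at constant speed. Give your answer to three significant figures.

-0.107 J

The potential change for a displacement 0.58 m opposite to the field direction is ΔV = +Ed = 1.59×10⁴ V.
W_ext = qΔV = -0.107 J.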